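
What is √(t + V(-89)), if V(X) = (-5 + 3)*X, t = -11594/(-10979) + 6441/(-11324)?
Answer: √1910580027869945/3271742 ≈ 13.360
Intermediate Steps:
t = 3188143/6543484 (t = -11594*(-1/10979) + 6441*(-1/11324) = 11594/10979 - 339/596 = 3188143/6543484 ≈ 0.48722)
V(X) = -2*X
√(t + V(-89)) = √(3188143/6543484 - 2*(-89)) = √(3188143/6543484 + 178) = √(1167928295/6543484) = √1910580027869945/3271742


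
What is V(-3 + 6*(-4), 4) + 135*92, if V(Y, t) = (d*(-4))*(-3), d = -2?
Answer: 12396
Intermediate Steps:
V(Y, t) = -24 (V(Y, t) = -2*(-4)*(-3) = 8*(-3) = -24)
V(-3 + 6*(-4), 4) + 135*92 = -24 + 135*92 = -24 + 12420 = 12396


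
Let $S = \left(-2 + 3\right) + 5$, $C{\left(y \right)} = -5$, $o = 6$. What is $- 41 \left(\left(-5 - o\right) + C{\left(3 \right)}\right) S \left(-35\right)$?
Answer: $-137760$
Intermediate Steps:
$S = 6$ ($S = 1 + 5 = 6$)
$- 41 \left(\left(-5 - o\right) + C{\left(3 \right)}\right) S \left(-35\right) = - 41 \left(\left(-5 - 6\right) - 5\right) 6 \left(-35\right) = - 41 \left(-11 - 5\right) 6 \left(-35\right) = - 41 \left(\left(-16\right) 6\right) \left(-35\right) = \left(-41\right) \left(-96\right) \left(-35\right) = 3936 \left(-35\right) = -137760$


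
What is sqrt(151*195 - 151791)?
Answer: 3*I*sqrt(13594) ≈ 349.78*I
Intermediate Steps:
sqrt(151*195 - 151791) = sqrt(29445 - 151791) = sqrt(-122346) = 3*I*sqrt(13594)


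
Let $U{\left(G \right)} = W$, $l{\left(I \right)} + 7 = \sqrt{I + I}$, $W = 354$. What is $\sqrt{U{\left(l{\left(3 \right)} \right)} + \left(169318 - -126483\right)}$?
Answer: $\sqrt{296155} \approx 544.2$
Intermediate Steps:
$l{\left(I \right)} = -7 + \sqrt{2} \sqrt{I}$ ($l{\left(I \right)} = -7 + \sqrt{I + I} = -7 + \sqrt{2 I} = -7 + \sqrt{2} \sqrt{I}$)
$U{\left(G \right)} = 354$
$\sqrt{U{\left(l{\left(3 \right)} \right)} + \left(169318 - -126483\right)} = \sqrt{354 + \left(169318 - -126483\right)} = \sqrt{354 + \left(169318 + 126483\right)} = \sqrt{354 + 295801} = \sqrt{296155}$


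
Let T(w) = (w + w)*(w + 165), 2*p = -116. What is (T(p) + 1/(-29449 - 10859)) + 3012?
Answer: -378895201/40308 ≈ -9400.0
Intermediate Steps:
p = -58 (p = (1/2)*(-116) = -58)
T(w) = 2*w*(165 + w) (T(w) = (2*w)*(165 + w) = 2*w*(165 + w))
(T(p) + 1/(-29449 - 10859)) + 3012 = (2*(-58)*(165 - 58) + 1/(-29449 - 10859)) + 3012 = (2*(-58)*107 + 1/(-40308)) + 3012 = (-12412 - 1/40308) + 3012 = -500302897/40308 + 3012 = -378895201/40308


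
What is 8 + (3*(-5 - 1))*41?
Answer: -730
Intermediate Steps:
8 + (3*(-5 - 1))*41 = 8 + (3*(-6))*41 = 8 - 18*41 = 8 - 738 = -730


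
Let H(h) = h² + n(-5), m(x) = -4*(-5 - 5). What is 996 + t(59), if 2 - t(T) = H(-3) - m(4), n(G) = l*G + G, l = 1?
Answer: 1039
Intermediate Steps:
m(x) = 40 (m(x) = -4*(-10) = 40)
n(G) = 2*G (n(G) = 1*G + G = G + G = 2*G)
H(h) = -10 + h² (H(h) = h² + 2*(-5) = h² - 10 = -10 + h²)
t(T) = 43 (t(T) = 2 - ((-10 + (-3)²) - 1*40) = 2 - ((-10 + 9) - 40) = 2 - (-1 - 40) = 2 - 1*(-41) = 2 + 41 = 43)
996 + t(59) = 996 + 43 = 1039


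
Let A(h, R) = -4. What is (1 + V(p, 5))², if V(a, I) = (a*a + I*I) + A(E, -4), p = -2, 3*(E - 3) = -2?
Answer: 676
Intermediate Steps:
E = 7/3 (E = 3 + (⅓)*(-2) = 3 - ⅔ = 7/3 ≈ 2.3333)
V(a, I) = -4 + I² + a² (V(a, I) = (a*a + I*I) - 4 = (a² + I²) - 4 = (I² + a²) - 4 = -4 + I² + a²)
(1 + V(p, 5))² = (1 + (-4 + 5² + (-2)²))² = (1 + (-4 + 25 + 4))² = (1 + 25)² = 26² = 676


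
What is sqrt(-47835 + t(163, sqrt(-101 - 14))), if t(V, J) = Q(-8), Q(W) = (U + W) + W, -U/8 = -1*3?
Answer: 13*I*sqrt(283) ≈ 218.69*I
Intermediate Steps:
U = 24 (U = -(-8)*3 = -8*(-3) = 24)
Q(W) = 24 + 2*W (Q(W) = (24 + W) + W = 24 + 2*W)
t(V, J) = 8 (t(V, J) = 24 + 2*(-8) = 24 - 16 = 8)
sqrt(-47835 + t(163, sqrt(-101 - 14))) = sqrt(-47835 + 8) = sqrt(-47827) = 13*I*sqrt(283)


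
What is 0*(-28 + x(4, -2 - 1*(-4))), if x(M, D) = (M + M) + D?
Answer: 0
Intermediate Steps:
x(M, D) = D + 2*M (x(M, D) = 2*M + D = D + 2*M)
0*(-28 + x(4, -2 - 1*(-4))) = 0*(-28 + ((-2 - 1*(-4)) + 2*4)) = 0*(-28 + ((-2 + 4) + 8)) = 0*(-28 + (2 + 8)) = 0*(-28 + 10) = 0*(-18) = 0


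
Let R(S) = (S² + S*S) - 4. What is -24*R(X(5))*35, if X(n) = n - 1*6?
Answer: 1680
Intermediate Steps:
X(n) = -6 + n (X(n) = n - 6 = -6 + n)
R(S) = -4 + 2*S² (R(S) = (S² + S²) - 4 = 2*S² - 4 = -4 + 2*S²)
-24*R(X(5))*35 = -24*(-4 + 2*(-6 + 5)²)*35 = -24*(-4 + 2*(-1)²)*35 = -24*(-4 + 2*1)*35 = -24*(-4 + 2)*35 = -24*(-2)*35 = 48*35 = 1680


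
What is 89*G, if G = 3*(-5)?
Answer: -1335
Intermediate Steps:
G = -15
89*G = 89*(-15) = -1335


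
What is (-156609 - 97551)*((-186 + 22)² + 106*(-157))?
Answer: -2606156640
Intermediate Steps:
(-156609 - 97551)*((-186 + 22)² + 106*(-157)) = -254160*((-164)² - 16642) = -254160*(26896 - 16642) = -254160*10254 = -2606156640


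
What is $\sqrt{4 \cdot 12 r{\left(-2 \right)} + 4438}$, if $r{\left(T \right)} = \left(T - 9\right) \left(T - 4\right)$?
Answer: $\sqrt{7606} \approx 87.212$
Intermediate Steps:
$r{\left(T \right)} = \left(-9 + T\right) \left(-4 + T\right)$
$\sqrt{4 \cdot 12 r{\left(-2 \right)} + 4438} = \sqrt{4 \cdot 12 \left(36 + \left(-2\right)^{2} - -26\right) + 4438} = \sqrt{48 \left(36 + 4 + 26\right) + 4438} = \sqrt{48 \cdot 66 + 4438} = \sqrt{3168 + 4438} = \sqrt{7606}$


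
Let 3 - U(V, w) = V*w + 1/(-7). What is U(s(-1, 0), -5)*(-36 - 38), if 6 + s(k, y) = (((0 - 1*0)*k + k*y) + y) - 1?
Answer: 16502/7 ≈ 2357.4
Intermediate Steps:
s(k, y) = -7 + y + k*y (s(k, y) = -6 + ((((0 - 1*0)*k + k*y) + y) - 1) = -6 + ((((0 + 0)*k + k*y) + y) - 1) = -6 + (((0*k + k*y) + y) - 1) = -6 + (((0 + k*y) + y) - 1) = -6 + ((k*y + y) - 1) = -6 + ((y + k*y) - 1) = -6 + (-1 + y + k*y) = -7 + y + k*y)
U(V, w) = 22/7 - V*w (U(V, w) = 3 - (V*w + 1/(-7)) = 3 - (V*w - 1/7) = 3 - (-1/7 + V*w) = 3 + (1/7 - V*w) = 22/7 - V*w)
U(s(-1, 0), -5)*(-36 - 38) = (22/7 - 1*(-7 + 0 - 1*0)*(-5))*(-36 - 38) = (22/7 - 1*(-7 + 0 + 0)*(-5))*(-74) = (22/7 - 1*(-7)*(-5))*(-74) = (22/7 - 35)*(-74) = -223/7*(-74) = 16502/7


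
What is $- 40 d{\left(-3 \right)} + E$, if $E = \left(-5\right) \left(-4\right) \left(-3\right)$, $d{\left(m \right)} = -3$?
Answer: $60$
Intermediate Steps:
$E = -60$ ($E = 20 \left(-3\right) = -60$)
$- 40 d{\left(-3 \right)} + E = \left(-40\right) \left(-3\right) - 60 = 120 - 60 = 60$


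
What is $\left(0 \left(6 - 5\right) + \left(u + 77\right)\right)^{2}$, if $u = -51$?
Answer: $676$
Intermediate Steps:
$\left(0 \left(6 - 5\right) + \left(u + 77\right)\right)^{2} = \left(0 \left(6 - 5\right) + \left(-51 + 77\right)\right)^{2} = \left(0 \cdot 1 + 26\right)^{2} = \left(0 + 26\right)^{2} = 26^{2} = 676$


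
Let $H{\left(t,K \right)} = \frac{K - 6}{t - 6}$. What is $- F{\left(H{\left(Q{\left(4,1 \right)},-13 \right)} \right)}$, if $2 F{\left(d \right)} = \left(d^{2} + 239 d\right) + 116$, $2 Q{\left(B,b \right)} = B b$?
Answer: $- \frac{20381}{32} \approx -636.91$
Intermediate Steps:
$Q{\left(B,b \right)} = \frac{B b}{2}$
$H{\left(t,K \right)} = \frac{-6 + K}{-6 + t}$
$F{\left(d \right)} = 58 + \frac{d^{2}}{2} + \frac{239 d}{2}$ ($F{\left(d \right)} = \frac{\left(d^{2} + 239 d\right) + 116}{2} = \frac{116 + d^{2} + 239 d}{2} = 58 + \frac{d^{2}}{2} + \frac{239 d}{2}$)
$- F{\left(H{\left(Q{\left(4,1 \right)},-13 \right)} \right)} = - (58 + \frac{\left(\frac{-6 - 13}{-6 + \frac{1}{2} \cdot 4 \cdot 1}\right)^{2}}{2} + \frac{239 \frac{-6 - 13}{-6 + \frac{1}{2} \cdot 4 \cdot 1}}{2}) = - (58 + \frac{\left(\frac{1}{-6 + 2} \left(-19\right)\right)^{2}}{2} + \frac{239 \frac{1}{-6 + 2} \left(-19\right)}{2}) = - (58 + \frac{\left(\frac{1}{-4} \left(-19\right)\right)^{2}}{2} + \frac{239 \frac{1}{-4} \left(-19\right)}{2}) = - (58 + \frac{\left(\left(- \frac{1}{4}\right) \left(-19\right)\right)^{2}}{2} + \frac{239 \left(\left(- \frac{1}{4}\right) \left(-19\right)\right)}{2}) = - (58 + \frac{\left(\frac{19}{4}\right)^{2}}{2} + \frac{239}{2} \cdot \frac{19}{4}) = - (58 + \frac{1}{2} \cdot \frac{361}{16} + \frac{4541}{8}) = - (58 + \frac{361}{32} + \frac{4541}{8}) = \left(-1\right) \frac{20381}{32} = - \frac{20381}{32}$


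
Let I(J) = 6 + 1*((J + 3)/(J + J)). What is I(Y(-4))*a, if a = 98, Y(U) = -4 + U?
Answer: 4949/8 ≈ 618.63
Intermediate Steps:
I(J) = 6 + (3 + J)/(2*J) (I(J) = 6 + 1*((3 + J)/((2*J))) = 6 + 1*((3 + J)*(1/(2*J))) = 6 + 1*((3 + J)/(2*J)) = 6 + (3 + J)/(2*J))
I(Y(-4))*a = ((3 + 13*(-4 - 4))/(2*(-4 - 4)))*98 = ((1/2)*(3 + 13*(-8))/(-8))*98 = ((1/2)*(-1/8)*(3 - 104))*98 = ((1/2)*(-1/8)*(-101))*98 = (101/16)*98 = 4949/8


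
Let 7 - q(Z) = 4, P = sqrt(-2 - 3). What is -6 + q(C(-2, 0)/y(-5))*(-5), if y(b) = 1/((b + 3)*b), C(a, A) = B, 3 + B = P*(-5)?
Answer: -21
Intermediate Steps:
P = I*sqrt(5) (P = sqrt(-5) = I*sqrt(5) ≈ 2.2361*I)
B = -3 - 5*I*sqrt(5) (B = -3 + (I*sqrt(5))*(-5) = -3 - 5*I*sqrt(5) ≈ -3.0 - 11.18*I)
C(a, A) = -3 - 5*I*sqrt(5)
y(b) = 1/(b*(3 + b)) (y(b) = 1/((3 + b)*b) = 1/(b*(3 + b)))
q(Z) = 3 (q(Z) = 7 - 1*4 = 7 - 4 = 3)
-6 + q(C(-2, 0)/y(-5))*(-5) = -6 + 3*(-5) = -6 - 15 = -21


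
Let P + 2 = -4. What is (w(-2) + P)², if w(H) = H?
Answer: 64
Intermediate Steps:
P = -6 (P = -2 - 4 = -6)
(w(-2) + P)² = (-2 - 6)² = (-8)² = 64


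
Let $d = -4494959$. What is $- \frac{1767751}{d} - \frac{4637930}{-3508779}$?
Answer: $\frac{27049952780899}{15771817745061} \approx 1.7151$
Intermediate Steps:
$- \frac{1767751}{d} - \frac{4637930}{-3508779} = - \frac{1767751}{-4494959} - \frac{4637930}{-3508779} = \left(-1767751\right) \left(- \frac{1}{4494959}\right) - - \frac{4637930}{3508779} = \frac{1767751}{4494959} + \frac{4637930}{3508779} = \frac{27049952780899}{15771817745061}$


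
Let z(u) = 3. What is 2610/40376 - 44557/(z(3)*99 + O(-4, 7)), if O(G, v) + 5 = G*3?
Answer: -32112547/201880 ≈ -159.07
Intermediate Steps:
O(G, v) = -5 + 3*G (O(G, v) = -5 + G*3 = -5 + 3*G)
2610/40376 - 44557/(z(3)*99 + O(-4, 7)) = 2610/40376 - 44557/(3*99 + (-5 + 3*(-4))) = 2610*(1/40376) - 44557/(297 + (-5 - 12)) = 1305/20188 - 44557/(297 - 17) = 1305/20188 - 44557/280 = -32112547/201880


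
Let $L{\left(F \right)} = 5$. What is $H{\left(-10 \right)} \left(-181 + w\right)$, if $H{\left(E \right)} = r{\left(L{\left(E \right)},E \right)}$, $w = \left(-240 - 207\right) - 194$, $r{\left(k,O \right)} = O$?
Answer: $8220$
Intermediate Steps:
$w = -641$ ($w = -447 - 194 = -641$)
$H{\left(E \right)} = E$
$H{\left(-10 \right)} \left(-181 + w\right) = - 10 \left(-181 - 641\right) = \left(-10\right) \left(-822\right) = 8220$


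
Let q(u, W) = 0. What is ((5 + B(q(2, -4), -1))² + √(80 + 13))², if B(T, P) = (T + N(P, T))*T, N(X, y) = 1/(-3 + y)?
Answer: (25 + √93)² ≈ 1200.2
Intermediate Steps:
B(T, P) = T*(T + 1/(-3 + T)) (B(T, P) = (T + 1/(-3 + T))*T = T*(T + 1/(-3 + T)))
((5 + B(q(2, -4), -1))² + √(80 + 13))² = ((5 + 0*(1 + 0*(-3 + 0))/(-3 + 0))² + √(80 + 13))² = ((5 + 0*(1 + 0*(-3))/(-3))² + √93)² = ((5 + 0*(-⅓)*(1 + 0))² + √93)² = ((5 + 0*(-⅓)*1)² + √93)² = ((5 + 0)² + √93)² = (5² + √93)² = (25 + √93)²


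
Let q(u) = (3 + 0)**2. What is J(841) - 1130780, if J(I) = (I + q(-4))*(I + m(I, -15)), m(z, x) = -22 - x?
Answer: -421880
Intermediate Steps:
q(u) = 9 (q(u) = 3**2 = 9)
J(I) = (-7 + I)*(9 + I) (J(I) = (I + 9)*(I + (-22 - 1*(-15))) = (9 + I)*(I + (-22 + 15)) = (9 + I)*(I - 7) = (9 + I)*(-7 + I) = (-7 + I)*(9 + I))
J(841) - 1130780 = (-63 + 841**2 + 2*841) - 1130780 = (-63 + 707281 + 1682) - 1130780 = 708900 - 1130780 = -421880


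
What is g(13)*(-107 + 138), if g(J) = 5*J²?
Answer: 26195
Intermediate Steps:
g(13)*(-107 + 138) = (5*13²)*(-107 + 138) = (5*169)*31 = 845*31 = 26195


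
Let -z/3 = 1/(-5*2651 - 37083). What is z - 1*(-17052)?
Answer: 858363579/50338 ≈ 17052.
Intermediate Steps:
z = 3/50338 (z = -3/(-5*2651 - 37083) = -3/(-13255 - 37083) = -3/(-50338) = -3*(-1/50338) = 3/50338 ≈ 5.9597e-5)
z - 1*(-17052) = 3/50338 - 1*(-17052) = 3/50338 + 17052 = 858363579/50338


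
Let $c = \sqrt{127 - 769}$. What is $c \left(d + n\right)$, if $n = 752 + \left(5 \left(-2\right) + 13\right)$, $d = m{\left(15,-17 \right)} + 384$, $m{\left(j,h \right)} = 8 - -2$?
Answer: $1149 i \sqrt{642} \approx 29113.0 i$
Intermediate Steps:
$m{\left(j,h \right)} = 10$ ($m{\left(j,h \right)} = 8 + 2 = 10$)
$d = 394$ ($d = 10 + 384 = 394$)
$c = i \sqrt{642}$ ($c = \sqrt{-642} = i \sqrt{642} \approx 25.338 i$)
$n = 755$ ($n = 752 + \left(-10 + 13\right) = 752 + 3 = 755$)
$c \left(d + n\right) = i \sqrt{642} \left(394 + 755\right) = i \sqrt{642} \cdot 1149 = 1149 i \sqrt{642}$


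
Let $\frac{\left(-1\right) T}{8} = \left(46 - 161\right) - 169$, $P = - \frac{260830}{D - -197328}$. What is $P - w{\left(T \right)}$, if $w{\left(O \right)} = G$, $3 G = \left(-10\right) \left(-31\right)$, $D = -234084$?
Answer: $- \frac{1768645}{18378} \approx -96.237$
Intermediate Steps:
$P = \frac{130415}{18378}$ ($P = - \frac{260830}{-234084 - -197328} = - \frac{260830}{-234084 + 197328} = - \frac{260830}{-36756} = \left(-260830\right) \left(- \frac{1}{36756}\right) = \frac{130415}{18378} \approx 7.0963$)
$G = \frac{310}{3}$ ($G = \frac{\left(-10\right) \left(-31\right)}{3} = \frac{1}{3} \cdot 310 = \frac{310}{3} \approx 103.33$)
$T = 2272$ ($T = - 8 \left(\left(46 - 161\right) - 169\right) = - 8 \left(-115 - 169\right) = \left(-8\right) \left(-284\right) = 2272$)
$w{\left(O \right)} = \frac{310}{3}$
$P - w{\left(T \right)} = \frac{130415}{18378} - \frac{310}{3} = - \frac{1768645}{18378}$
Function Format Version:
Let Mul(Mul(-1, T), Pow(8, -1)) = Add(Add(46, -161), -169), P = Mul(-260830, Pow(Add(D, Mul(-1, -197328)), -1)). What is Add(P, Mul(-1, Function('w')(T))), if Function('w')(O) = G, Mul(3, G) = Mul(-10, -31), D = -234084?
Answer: Rational(-1768645, 18378) ≈ -96.237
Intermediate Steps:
P = Rational(130415, 18378) (P = Mul(-260830, Pow(Add(-234084, Mul(-1, -197328)), -1)) = Mul(-260830, Pow(Add(-234084, 197328), -1)) = Mul(-260830, Pow(-36756, -1)) = Mul(-260830, Rational(-1, 36756)) = Rational(130415, 18378) ≈ 7.0963)
G = Rational(310, 3) (G = Mul(Rational(1, 3), Mul(-10, -31)) = Mul(Rational(1, 3), 310) = Rational(310, 3) ≈ 103.33)
T = 2272 (T = Mul(-8, Add(Add(46, -161), -169)) = Mul(-8, Add(-115, -169)) = Mul(-8, -284) = 2272)
Function('w')(O) = Rational(310, 3)
Add(P, Mul(-1, Function('w')(T))) = Add(Rational(130415, 18378), Mul(-1, Rational(310, 3))) = Add(Rational(130415, 18378), Rational(-310, 3)) = Rational(-1768645, 18378)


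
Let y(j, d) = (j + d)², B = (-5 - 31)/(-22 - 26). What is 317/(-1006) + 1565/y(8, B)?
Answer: 4960383/246470 ≈ 20.126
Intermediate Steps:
B = ¾ (B = -36/(-48) = -36*(-1/48) = ¾ ≈ 0.75000)
y(j, d) = (d + j)²
317/(-1006) + 1565/y(8, B) = 317/(-1006) + 1565/((¾ + 8)²) = 317*(-1/1006) + 1565/((35/4)²) = -317/1006 + 1565/(1225/16) = -317/1006 + 1565*(16/1225) = -317/1006 + 5008/245 = 4960383/246470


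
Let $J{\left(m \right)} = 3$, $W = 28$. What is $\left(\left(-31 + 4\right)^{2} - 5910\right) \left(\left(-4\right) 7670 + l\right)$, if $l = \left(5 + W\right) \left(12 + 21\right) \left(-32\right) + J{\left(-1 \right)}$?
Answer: $339485025$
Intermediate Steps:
$l = -34845$ ($l = \left(5 + 28\right) \left(12 + 21\right) \left(-32\right) + 3 = 33 \cdot 33 \left(-32\right) + 3 = 1089 \left(-32\right) + 3 = -34848 + 3 = -34845$)
$\left(\left(-31 + 4\right)^{2} - 5910\right) \left(\left(-4\right) 7670 + l\right) = \left(\left(-31 + 4\right)^{2} - 5910\right) \left(\left(-4\right) 7670 - 34845\right) = \left(\left(-27\right)^{2} - 5910\right) \left(-30680 - 34845\right) = \left(729 - 5910\right) \left(-65525\right) = \left(-5181\right) \left(-65525\right) = 339485025$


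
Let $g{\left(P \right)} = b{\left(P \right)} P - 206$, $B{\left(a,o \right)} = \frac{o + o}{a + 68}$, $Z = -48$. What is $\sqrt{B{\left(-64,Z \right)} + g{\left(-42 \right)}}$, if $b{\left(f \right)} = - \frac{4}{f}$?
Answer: $3 i \sqrt{26} \approx 15.297 i$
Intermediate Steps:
$B{\left(a,o \right)} = \frac{2 o}{68 + a}$
$g{\left(P \right)} = -210$ ($g{\left(P \right)} = - \frac{4}{P} P - 206 = -4 - 206 = -210$)
$\sqrt{B{\left(-64,Z \right)} + g{\left(-42 \right)}} = \sqrt{2 \left(-48\right) \frac{1}{68 - 64} - 210} = \sqrt{2 \left(-48\right) \frac{1}{4} - 210} = \sqrt{-24 - 210} = \sqrt{-234} = 3 i \sqrt{26}$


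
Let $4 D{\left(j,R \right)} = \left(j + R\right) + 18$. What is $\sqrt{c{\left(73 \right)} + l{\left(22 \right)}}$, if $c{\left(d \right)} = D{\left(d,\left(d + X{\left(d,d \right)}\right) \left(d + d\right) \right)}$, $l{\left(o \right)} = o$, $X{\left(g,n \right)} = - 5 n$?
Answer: $\frac{3 i \sqrt{4717}}{2} \approx 103.02 i$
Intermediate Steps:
$D{\left(j,R \right)} = \frac{9}{2} + \frac{R}{4} + \frac{j}{4}$ ($D{\left(j,R \right)} = \frac{\left(j + R\right) + 18}{4} = \frac{\left(R + j\right) + 18}{4} = \frac{18 + R + j}{4} = \frac{9}{2} + \frac{R}{4} + \frac{j}{4}$)
$c{\left(d \right)} = \frac{9}{2} - 2 d^{2} + \frac{d}{4}$ ($c{\left(d \right)} = \frac{9}{2} + \frac{\left(d - 5 d\right) \left(d + d\right)}{4} + \frac{d}{4} = \frac{9}{2} + \frac{- 4 d 2 d}{4} + \frac{d}{4} = \frac{9}{2} + \frac{\left(-8\right) d^{2}}{4} + \frac{d}{4} = \frac{9}{2} - 2 d^{2} + \frac{d}{4}$)
$\sqrt{c{\left(73 \right)} + l{\left(22 \right)}} = \sqrt{\left(\frac{9}{2} - 2 \cdot 73^{2} + \frac{1}{4} \cdot 73\right) + 22} = \sqrt{\left(\frac{9}{2} - 10658 + \frac{73}{4}\right) + 22} = \sqrt{- \frac{42541}{4} + 22} = \sqrt{- \frac{42453}{4}} = \frac{3 i \sqrt{4717}}{2}$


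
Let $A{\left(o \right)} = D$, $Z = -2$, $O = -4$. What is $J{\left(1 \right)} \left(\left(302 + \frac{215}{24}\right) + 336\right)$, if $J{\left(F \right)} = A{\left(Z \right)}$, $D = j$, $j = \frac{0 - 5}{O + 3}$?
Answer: $\frac{77635}{24} \approx 3234.8$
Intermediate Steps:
$j = 5$ ($j = \frac{0 - 5}{-4 + 3} = - \frac{5}{-1} = \left(-5\right) \left(-1\right) = 5$)
$D = 5$
$A{\left(o \right)} = 5$
$J{\left(F \right)} = 5$
$J{\left(1 \right)} \left(\left(302 + \frac{215}{24}\right) + 336\right) = 5 \left(\left(302 + \frac{215}{24}\right) + 336\right) = 5 \left(\frac{7463}{24} + 336\right) = 5 \cdot \frac{15527}{24} = \frac{77635}{24}$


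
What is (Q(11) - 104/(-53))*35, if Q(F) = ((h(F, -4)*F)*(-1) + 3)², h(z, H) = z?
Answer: 25832660/53 ≈ 4.8741e+5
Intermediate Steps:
Q(F) = (3 - F²)² (Q(F) = ((F*F)*(-1) + 3)² = (F²*(-1) + 3)² = (-F² + 3)² = (3 - F²)²)
(Q(11) - 104/(-53))*35 = ((-3 + 11²)² - 104/(-53))*35 = ((-3 + 121)² - 104*(-1/53))*35 = (118² + 104/53)*35 = (13924 + 104/53)*35 = (738076/53)*35 = 25832660/53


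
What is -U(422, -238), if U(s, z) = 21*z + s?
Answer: 4576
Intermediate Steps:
U(s, z) = s + 21*z
-U(422, -238) = -(422 + 21*(-238)) = -(422 - 4998) = -1*(-4576) = 4576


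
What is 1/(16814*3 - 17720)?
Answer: 1/32722 ≈ 3.0560e-5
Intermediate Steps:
1/(16814*3 - 17720) = 1/(50442 - 17720) = 1/32722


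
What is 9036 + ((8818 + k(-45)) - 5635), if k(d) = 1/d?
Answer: 549854/45 ≈ 12219.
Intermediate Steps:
9036 + ((8818 + k(-45)) - 5635) = 9036 + ((8818 + 1/(-45)) - 5635) = 9036 + ((8818 - 1/45) - 5635) = 9036 + (396809/45 - 5635) = 9036 + 143234/45 = 549854/45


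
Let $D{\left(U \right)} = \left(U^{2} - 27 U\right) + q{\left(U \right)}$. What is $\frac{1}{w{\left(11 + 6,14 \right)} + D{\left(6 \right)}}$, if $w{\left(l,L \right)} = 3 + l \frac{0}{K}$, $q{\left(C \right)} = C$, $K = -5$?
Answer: $- \frac{1}{117} \approx -0.008547$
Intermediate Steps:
$w{\left(l,L \right)} = 3$ ($w{\left(l,L \right)} = 3 + l \frac{0}{-5} = 3 + l 0 \left(- \frac{1}{5}\right) = 3 + l 0 = 3 + 0 = 3$)
$D{\left(U \right)} = U^{2} - 26 U$ ($D{\left(U \right)} = \left(U^{2} - 27 U\right) + U = U^{2} - 26 U$)
$\frac{1}{w{\left(11 + 6,14 \right)} + D{\left(6 \right)}} = \frac{1}{3 + 6 \left(-26 + 6\right)} = \frac{1}{3 + 6 \left(-20\right)} = \frac{1}{3 - 120} = \frac{1}{-117} = - \frac{1}{117}$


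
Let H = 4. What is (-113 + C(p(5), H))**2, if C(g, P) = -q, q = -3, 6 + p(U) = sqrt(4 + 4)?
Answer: 12100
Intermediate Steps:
p(U) = -6 + 2*sqrt(2) (p(U) = -6 + sqrt(4 + 4) = -6 + sqrt(8) = -6 + 2*sqrt(2))
C(g, P) = 3 (C(g, P) = -1*(-3) = 3)
(-113 + C(p(5), H))**2 = (-113 + 3)**2 = (-110)**2 = 12100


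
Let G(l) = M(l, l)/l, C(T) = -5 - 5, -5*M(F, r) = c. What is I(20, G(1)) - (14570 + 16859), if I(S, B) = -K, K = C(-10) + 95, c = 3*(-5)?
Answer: -31514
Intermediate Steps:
c = -15
M(F, r) = 3 (M(F, r) = -1/5*(-15) = 3)
C(T) = -10
K = 85 (K = -10 + 95 = 85)
G(l) = 3/l
I(S, B) = -85 (I(S, B) = -1*85 = -85)
I(20, G(1)) - (14570 + 16859) = -85 - (14570 + 16859) = -85 - 1*31429 = -85 - 31429 = -31514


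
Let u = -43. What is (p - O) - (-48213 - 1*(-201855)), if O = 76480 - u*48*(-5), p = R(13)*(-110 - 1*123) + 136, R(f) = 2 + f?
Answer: -223161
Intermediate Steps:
p = -3359 (p = (2 + 13)*(-110 - 1*123) + 136 = 15*(-110 - 123) + 136 = 15*(-233) + 136 = -3495 + 136 = -3359)
O = 66160 (O = 76480 - (-43*48)*(-5) = 76480 - (-2064)*(-5) = 76480 - 1*10320 = 76480 - 10320 = 66160)
(p - O) - (-48213 - 1*(-201855)) = (-3359 - 1*66160) - (-48213 - 1*(-201855)) = (-3359 - 66160) - (-48213 + 201855) = -69519 - 1*153642 = -69519 - 153642 = -223161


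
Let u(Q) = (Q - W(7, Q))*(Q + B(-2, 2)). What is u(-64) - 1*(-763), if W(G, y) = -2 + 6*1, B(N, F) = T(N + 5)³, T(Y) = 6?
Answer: -9573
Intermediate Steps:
B(N, F) = 216 (B(N, F) = 6³ = 216)
W(G, y) = 4 (W(G, y) = -2 + 6 = 4)
u(Q) = (-4 + Q)*(216 + Q) (u(Q) = (Q - 1*4)*(Q + 216) = (Q - 4)*(216 + Q) = (-4 + Q)*(216 + Q))
u(-64) - 1*(-763) = (-864 + (-64)² + 212*(-64)) - 1*(-763) = (-864 + 4096 - 13568) + 763 = -10336 + 763 = -9573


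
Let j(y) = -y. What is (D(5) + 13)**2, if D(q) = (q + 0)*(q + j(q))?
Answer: 169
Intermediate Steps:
D(q) = 0 (D(q) = (q + 0)*(q - q) = q*0 = 0)
(D(5) + 13)**2 = (0 + 13)**2 = 13**2 = 169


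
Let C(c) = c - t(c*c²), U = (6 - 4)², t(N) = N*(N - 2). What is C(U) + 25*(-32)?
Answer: -4764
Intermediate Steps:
t(N) = N*(-2 + N)
U = 4 (U = 2² = 4)
C(c) = c - c³*(-2 + c³) (C(c) = c - c*c²*(-2 + c*c²) = c - c³*(-2 + c³))
C(U) + 25*(-32) = (4 - 1*4⁶ + 2*4³) + 25*(-32) = (4 - 1*4096 + 2*64) - 800 = (4 - 4096 + 128) - 800 = -3964 - 800 = -4764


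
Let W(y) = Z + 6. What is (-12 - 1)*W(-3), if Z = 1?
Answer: -91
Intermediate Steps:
W(y) = 7 (W(y) = 1 + 6 = 7)
(-12 - 1)*W(-3) = (-12 - 1)*7 = -13*7 = -91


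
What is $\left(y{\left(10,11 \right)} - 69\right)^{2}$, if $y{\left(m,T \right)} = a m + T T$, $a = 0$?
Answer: $2704$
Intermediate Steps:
$y{\left(m,T \right)} = T^{2}$ ($y{\left(m,T \right)} = 0 m + T T = 0 + T^{2} = T^{2}$)
$\left(y{\left(10,11 \right)} - 69\right)^{2} = \left(11^{2} - 69\right)^{2} = \left(121 - 69\right)^{2} = 52^{2} = 2704$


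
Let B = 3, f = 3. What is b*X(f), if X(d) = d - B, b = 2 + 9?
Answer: 0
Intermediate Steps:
b = 11
X(d) = -3 + d (X(d) = d - 1*3 = d - 3 = -3 + d)
b*X(f) = 11*(-3 + 3) = 11*0 = 0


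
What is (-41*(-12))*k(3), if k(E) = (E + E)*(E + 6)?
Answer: 26568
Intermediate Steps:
k(E) = 2*E*(6 + E) (k(E) = (2*E)*(6 + E) = 2*E*(6 + E))
(-41*(-12))*k(3) = (-41*(-12))*(2*3*(6 + 3)) = 492*(2*3*9) = 492*54 = 26568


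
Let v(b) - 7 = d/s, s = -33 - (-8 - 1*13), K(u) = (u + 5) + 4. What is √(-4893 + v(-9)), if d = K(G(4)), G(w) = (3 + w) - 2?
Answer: I*√175938/6 ≈ 69.908*I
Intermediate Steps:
G(w) = 1 + w
K(u) = 9 + u (K(u) = (5 + u) + 4 = 9 + u)
s = -12 (s = -33 - (-8 - 13) = -33 - 1*(-21) = -33 + 21 = -12)
d = 14 (d = 9 + (1 + 4) = 9 + 5 = 14)
v(b) = 35/6 (v(b) = 7 + 14/(-12) = 7 + 14*(-1/12) = 7 - 7/6 = 35/6)
√(-4893 + v(-9)) = √(-4893 + 35/6) = √(-29323/6) = I*√175938/6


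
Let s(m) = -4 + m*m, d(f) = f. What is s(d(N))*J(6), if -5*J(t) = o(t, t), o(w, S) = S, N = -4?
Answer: -72/5 ≈ -14.400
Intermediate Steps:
s(m) = -4 + m²
J(t) = -t/5
s(d(N))*J(6) = (-4 + (-4)²)*(-⅕*6) = (-4 + 16)*(-6/5) = 12*(-6/5) = -72/5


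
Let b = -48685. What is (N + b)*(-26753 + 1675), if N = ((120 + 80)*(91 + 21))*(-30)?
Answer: 18073338430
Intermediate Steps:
N = -672000 (N = (200*112)*(-30) = 22400*(-30) = -672000)
(N + b)*(-26753 + 1675) = (-672000 - 48685)*(-26753 + 1675) = -720685*(-25078) = 18073338430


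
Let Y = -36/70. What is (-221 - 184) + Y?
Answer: -14193/35 ≈ -405.51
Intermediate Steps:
Y = -18/35 (Y = -36*1/70 = -18/35 ≈ -0.51429)
(-221 - 184) + Y = (-221 - 184) - 18/35 = -405 - 18/35 = -14193/35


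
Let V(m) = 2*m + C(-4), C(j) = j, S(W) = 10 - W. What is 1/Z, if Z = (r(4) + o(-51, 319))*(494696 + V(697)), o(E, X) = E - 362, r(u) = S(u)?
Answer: -1/201907002 ≈ -4.9528e-9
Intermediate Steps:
r(u) = 10 - u
o(E, X) = -362 + E
V(m) = -4 + 2*m (V(m) = 2*m - 4 = -4 + 2*m)
Z = -201907002 (Z = ((10 - 1*4) + (-362 - 51))*(494696 + (-4 + 2*697)) = ((10 - 4) - 413)*(494696 + (-4 + 1394)) = (6 - 413)*(494696 + 1390) = -407*496086 = -201907002)
1/Z = 1/(-201907002) = -1/201907002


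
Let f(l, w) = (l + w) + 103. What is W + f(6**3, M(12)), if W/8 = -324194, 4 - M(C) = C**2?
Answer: -2593373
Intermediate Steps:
M(C) = 4 - C**2
f(l, w) = 103 + l + w
W = -2593552 (W = 8*(-324194) = -2593552)
W + f(6**3, M(12)) = -2593552 + (103 + 6**3 + (4 - 1*12**2)) = -2593552 + (103 + 216 + (4 - 1*144)) = -2593552 + (103 + 216 + (4 - 144)) = -2593552 + (103 + 216 - 140) = -2593552 + 179 = -2593373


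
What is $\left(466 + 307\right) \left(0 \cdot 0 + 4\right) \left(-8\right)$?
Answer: $-24736$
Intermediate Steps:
$\left(466 + 307\right) \left(0 \cdot 0 + 4\right) \left(-8\right) = 773 \left(0 + 4\right) \left(-8\right) = 773 \cdot 4 \left(-8\right) = 773 \left(-32\right) = -24736$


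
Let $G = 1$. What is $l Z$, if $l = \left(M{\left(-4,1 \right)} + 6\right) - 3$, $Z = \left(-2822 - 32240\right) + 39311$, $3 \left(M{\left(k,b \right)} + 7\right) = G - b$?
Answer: $-16996$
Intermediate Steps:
$M{\left(k,b \right)} = - \frac{20}{3} - \frac{b}{3}$ ($M{\left(k,b \right)} = -7 + \frac{1 - b}{3} = -7 - \left(- \frac{1}{3} + \frac{b}{3}\right) = - \frac{20}{3} - \frac{b}{3}$)
$Z = 4249$ ($Z = -35062 + 39311 = 4249$)
$l = -4$ ($l = \left(\left(- \frac{20}{3} - \frac{1}{3}\right) + 6\right) - 3 = \left(-7 + 6\right) - 3 = -1 - 3 = -4$)
$l Z = \left(-4\right) 4249 = -16996$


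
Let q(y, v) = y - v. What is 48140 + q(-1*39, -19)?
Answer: 48120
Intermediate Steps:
48140 + q(-1*39, -19) = 48140 + (-1*39 - 1*(-19)) = 48140 + (-39 + 19) = 48140 - 20 = 48120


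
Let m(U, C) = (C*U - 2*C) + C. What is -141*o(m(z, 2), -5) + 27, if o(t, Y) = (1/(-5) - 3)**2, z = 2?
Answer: -35421/25 ≈ -1416.8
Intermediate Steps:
m(U, C) = -C + C*U (m(U, C) = (-2*C + C*U) + C = -C + C*U)
o(t, Y) = 256/25 (o(t, Y) = (-1/5 - 3)**2 = (-16/5)**2 = 256/25)
-141*o(m(z, 2), -5) + 27 = -141*256/25 + 27 = -36096/25 + 27 = -35421/25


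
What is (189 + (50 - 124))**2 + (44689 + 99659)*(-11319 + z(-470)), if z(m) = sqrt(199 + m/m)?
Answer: -1633861787 + 1443480*sqrt(2) ≈ -1.6318e+9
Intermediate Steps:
z(m) = 10*sqrt(2) (z(m) = sqrt(199 + 1) = sqrt(200) = 10*sqrt(2))
(189 + (50 - 124))**2 + (44689 + 99659)*(-11319 + z(-470)) = (189 + (50 - 124))**2 + (44689 + 99659)*(-11319 + 10*sqrt(2)) = (189 - 74)**2 + 144348*(-11319 + 10*sqrt(2)) = 115**2 + (-1633875012 + 1443480*sqrt(2)) = 13225 + (-1633875012 + 1443480*sqrt(2)) = -1633861787 + 1443480*sqrt(2)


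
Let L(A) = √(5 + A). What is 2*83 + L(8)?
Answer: 166 + √13 ≈ 169.61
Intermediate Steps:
2*83 + L(8) = 2*83 + √(5 + 8) = 166 + √13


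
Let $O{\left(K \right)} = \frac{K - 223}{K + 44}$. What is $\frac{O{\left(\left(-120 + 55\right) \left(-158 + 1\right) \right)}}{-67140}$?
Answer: $- \frac{4991}{344058930} \approx -1.4506 \cdot 10^{-5}$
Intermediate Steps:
$O{\left(K \right)} = \frac{-223 + K}{44 + K}$
$\frac{O{\left(\left(-120 + 55\right) \left(-158 + 1\right) \right)}}{-67140} = \frac{\frac{1}{44 + \left(-120 + 55\right) \left(-158 + 1\right)} \left(-223 + \left(-120 + 55\right) \left(-158 + 1\right)\right)}{-67140} = \frac{-223 - -10205}{44 - -10205} \left(- \frac{1}{67140}\right) = \frac{-223 + 10205}{44 + 10205} \left(- \frac{1}{67140}\right) = \frac{1}{10249} \cdot 9982 \left(- \frac{1}{67140}\right) = \frac{9982}{10249} \left(- \frac{1}{67140}\right) = - \frac{4991}{344058930}$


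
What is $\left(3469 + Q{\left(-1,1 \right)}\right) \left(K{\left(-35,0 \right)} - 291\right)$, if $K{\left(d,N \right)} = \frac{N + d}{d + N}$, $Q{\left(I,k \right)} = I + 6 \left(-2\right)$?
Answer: $-1002240$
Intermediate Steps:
$Q{\left(I,k \right)} = -12 + I$ ($Q{\left(I,k \right)} = I - 12 = -12 + I$)
$K{\left(d,N \right)} = 1$ ($K{\left(d,N \right)} = \frac{N + d}{N + d} = 1$)
$\left(3469 + Q{\left(-1,1 \right)}\right) \left(K{\left(-35,0 \right)} - 291\right) = \left(3469 - 13\right) \left(1 - 291\right) = \left(3469 - 13\right) \left(-290\right) = 3456 \left(-290\right) = -1002240$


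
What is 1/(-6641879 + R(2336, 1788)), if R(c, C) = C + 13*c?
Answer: -1/6609723 ≈ -1.5129e-7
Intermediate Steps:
1/(-6641879 + R(2336, 1788)) = 1/(-6641879 + (1788 + 13*2336)) = 1/(-6641879 + (1788 + 30368)) = 1/(-6641879 + 32156) = 1/(-6609723) = -1/6609723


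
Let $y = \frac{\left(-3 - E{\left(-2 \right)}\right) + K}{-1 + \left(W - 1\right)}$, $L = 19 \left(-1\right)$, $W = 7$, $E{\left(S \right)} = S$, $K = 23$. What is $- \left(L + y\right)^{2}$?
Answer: $- \frac{5329}{25} \approx -213.16$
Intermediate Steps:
$L = -19$
$y = \frac{22}{5}$ ($y = \frac{\left(-3 - -2\right) + 23}{-1 + \left(7 - 1\right)} = \frac{\left(-3 + 2\right) + 23}{-1 + 6} = \frac{-1 + 23}{5} = 22 \cdot \frac{1}{5} = \frac{22}{5} \approx 4.4$)
$- \left(L + y\right)^{2} = - \left(-19 + \frac{22}{5}\right)^{2} = - \left(- \frac{73}{5}\right)^{2} = \left(-1\right) \frac{5329}{25} = - \frac{5329}{25}$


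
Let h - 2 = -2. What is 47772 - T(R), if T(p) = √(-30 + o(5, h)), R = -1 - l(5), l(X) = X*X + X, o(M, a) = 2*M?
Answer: 47772 - 2*I*√5 ≈ 47772.0 - 4.4721*I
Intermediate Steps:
h = 0 (h = 2 - 2 = 0)
l(X) = X + X² (l(X) = X² + X = X + X²)
R = -31 (R = -1 - 5*(1 + 5) = -1 - 5*6 = -1 - 1*30 = -1 - 30 = -31)
T(p) = 2*I*√5 (T(p) = √(-30 + 2*5) = √(-30 + 10) = √(-20) = 2*I*√5)
47772 - T(R) = 47772 - 2*I*√5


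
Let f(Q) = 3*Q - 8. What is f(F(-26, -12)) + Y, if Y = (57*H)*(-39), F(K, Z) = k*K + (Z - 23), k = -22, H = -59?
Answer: 132760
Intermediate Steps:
F(K, Z) = -23 + Z - 22*K (F(K, Z) = -22*K + (Z - 23) = -22*K + (-23 + Z) = -23 + Z - 22*K)
f(Q) = -8 + 3*Q
Y = 131157 (Y = (57*(-59))*(-39) = -3363*(-39) = 131157)
f(F(-26, -12)) + Y = (-8 + 3*(-23 - 12 - 22*(-26))) + 131157 = (-8 + 3*(-23 - 12 + 572)) + 131157 = (-8 + 3*537) + 131157 = (-8 + 1611) + 131157 = 1603 + 131157 = 132760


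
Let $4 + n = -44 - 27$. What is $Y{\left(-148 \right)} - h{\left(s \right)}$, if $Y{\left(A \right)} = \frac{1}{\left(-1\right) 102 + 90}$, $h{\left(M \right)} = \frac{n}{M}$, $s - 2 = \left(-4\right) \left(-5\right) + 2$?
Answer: $\frac{73}{24} \approx 3.0417$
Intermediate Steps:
$s = 24$ ($s = 2 + \left(\left(-4\right) \left(-5\right) + 2\right) = 2 + \left(20 + 2\right) = 2 + 22 = 24$)
$n = -75$ ($n = -4 - 71 = -75$)
$h{\left(M \right)} = - \frac{75}{M}$
$Y{\left(A \right)} = - \frac{1}{12}$ ($Y{\left(A \right)} = \frac{1}{-102 + 90} = \frac{1}{-12} = - \frac{1}{12}$)
$Y{\left(-148 \right)} - h{\left(s \right)} = - \frac{1}{12} - - \frac{75}{24} = - \frac{1}{12} - \left(-75\right) \frac{1}{24} = - \frac{1}{12} - - \frac{25}{8} = - \frac{1}{12} + \frac{25}{8} = \frac{73}{24}$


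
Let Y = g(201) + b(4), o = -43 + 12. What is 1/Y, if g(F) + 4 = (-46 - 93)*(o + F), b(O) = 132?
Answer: -1/23502 ≈ -4.2550e-5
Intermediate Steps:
o = -31
g(F) = 4305 - 139*F (g(F) = -4 + (-46 - 93)*(-31 + F) = -4 - 139*(-31 + F) = -4 + (4309 - 139*F) = 4305 - 139*F)
Y = -23502 (Y = (4305 - 139*201) + 132 = (4305 - 27939) + 132 = -23634 + 132 = -23502)
1/Y = 1/(-23502) = -1/23502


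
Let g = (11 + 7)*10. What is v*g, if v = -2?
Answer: -360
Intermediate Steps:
g = 180 (g = 18*10 = 180)
v*g = -2*180 = -360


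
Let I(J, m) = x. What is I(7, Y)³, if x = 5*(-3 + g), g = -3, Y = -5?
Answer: -27000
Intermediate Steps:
x = -30 (x = 5*(-3 - 3) = 5*(-6) = -30)
I(J, m) = -30
I(7, Y)³ = (-30)³ = -27000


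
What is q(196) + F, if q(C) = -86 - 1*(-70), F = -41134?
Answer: -41150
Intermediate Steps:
q(C) = -16 (q(C) = -86 + 70 = -16)
q(196) + F = -16 - 41134 = -41150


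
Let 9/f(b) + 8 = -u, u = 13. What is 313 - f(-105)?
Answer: 2194/7 ≈ 313.43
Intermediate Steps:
f(b) = -3/7 (f(b) = 9/(-8 - 1*13) = 9/(-8 - 13) = 9/(-21) = 9*(-1/21) = -3/7)
313 - f(-105) = 313 - 1*(-3/7) = 313 + 3/7 = 2194/7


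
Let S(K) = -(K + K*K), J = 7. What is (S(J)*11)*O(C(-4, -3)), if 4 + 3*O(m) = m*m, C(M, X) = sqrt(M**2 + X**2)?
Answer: -4312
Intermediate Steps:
O(m) = -4/3 + m**2/3 (O(m) = -4/3 + (m*m)/3 = -4/3 + m**2/3)
S(K) = -K - K**2 (S(K) = -(K + K**2) = -K - K**2)
(S(J)*11)*O(C(-4, -3)) = (-1*7*(1 + 7)*11)*(-4/3 + (sqrt((-4)**2 + (-3)**2))**2/3) = (-1*7*8*11)*(-4/3 + (sqrt(16 + 9))**2/3) = (-56*11)*(-4/3 + (sqrt(25))**2/3) = -616*(-4/3 + (1/3)*5**2) = -616*(-4/3 + (1/3)*25) = -616*(-4/3 + 25/3) = -616*7 = -4312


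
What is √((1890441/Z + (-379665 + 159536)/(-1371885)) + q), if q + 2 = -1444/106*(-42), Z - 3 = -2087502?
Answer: 2*√364383826610346297879623319435/50593951325865 ≈ 23.862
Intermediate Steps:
Z = -2087499 (Z = 3 - 2087502 = -2087499)
q = 30218/53 (q = -2 - 1444/106*(-42) = -2 - 19*38/53*(-42) = -2 - 722/53*(-42) = -2 + 30324/53 = 30218/53 ≈ 570.15)
√((1890441/Z + (-379665 + 159536)/(-1371885)) + q) = √((1890441/(-2087499) + (-379665 + 159536)/(-1371885)) + 30218/53) = √((1890441*(-1/2087499) - 220129*(-1/1371885)) + 30218/53) = √((-630147/695833 + 220129/1371885) + 30218/53) = √(-711316194638/954602855205 + 30218/53) = √(28808489320268876/50593951325865) = 2*√364383826610346297879623319435/50593951325865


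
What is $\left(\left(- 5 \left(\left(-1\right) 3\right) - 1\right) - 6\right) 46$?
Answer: $368$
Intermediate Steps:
$\left(\left(- 5 \left(\left(-1\right) 3\right) - 1\right) - 6\right) 46 = \left(\left(\left(-5\right) \left(-3\right) - 1\right) - 6\right) 46 = \left(\left(15 - 1\right) - 6\right) 46 = \left(14 - 6\right) 46 = 8 \cdot 46 = 368$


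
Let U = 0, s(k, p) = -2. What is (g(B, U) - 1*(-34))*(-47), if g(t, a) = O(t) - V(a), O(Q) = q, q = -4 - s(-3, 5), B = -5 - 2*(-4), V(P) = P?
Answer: -1504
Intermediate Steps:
B = 3 (B = -5 + 8 = 3)
q = -2 (q = -4 - 1*(-2) = -4 + 2 = -2)
O(Q) = -2
g(t, a) = -2 - a
(g(B, U) - 1*(-34))*(-47) = ((-2 - 1*0) - 1*(-34))*(-47) = ((-2 + 0) + 34)*(-47) = (-2 + 34)*(-47) = 32*(-47) = -1504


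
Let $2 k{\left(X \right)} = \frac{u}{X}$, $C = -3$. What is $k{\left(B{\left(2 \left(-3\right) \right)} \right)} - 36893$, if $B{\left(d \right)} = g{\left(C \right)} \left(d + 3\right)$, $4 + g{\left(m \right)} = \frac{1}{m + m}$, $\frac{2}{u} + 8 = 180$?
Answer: $- \frac{79319949}{2150} \approx -36893.0$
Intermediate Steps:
$u = \frac{1}{86}$ ($u = \frac{2}{-8 + 180} = \frac{2}{172} = 2 \cdot \frac{1}{172} = \frac{1}{86} \approx 0.011628$)
$g{\left(m \right)} = -4 + \frac{1}{2 m}$ ($g{\left(m \right)} = -4 + \frac{1}{m + m} = -4 + \frac{1}{2 m}$)
$B{\left(d \right)} = - \frac{25}{2} - \frac{25 d}{6}$ ($B{\left(d \right)} = \left(-4 + \frac{1}{2 \left(-3\right)}\right) \left(d + 3\right) = \left(-4 + \frac{1}{2} \left(- \frac{1}{3}\right)\right) \left(3 + d\right) = \left(-4 - \frac{1}{6}\right) \left(3 + d\right) = - \frac{25 \left(3 + d\right)}{6} = - \frac{25}{2} - \frac{25 d}{6}$)
$k{\left(X \right)} = \frac{1}{172 X}$ ($k{\left(X \right)} = \frac{\frac{1}{86} \frac{1}{X}}{2} = \frac{1}{172 X}$)
$k{\left(B{\left(2 \left(-3\right) \right)} \right)} - 36893 = \frac{1}{172 \left(- \frac{25}{2} - \frac{25 \cdot 2 \left(-3\right)}{6}\right)} - 36893 = \frac{1}{172 \left(- \frac{25}{2} - -25\right)} - 36893 = \frac{1}{172 \left(- \frac{25}{2} + 25\right)} - 36893 = \frac{1}{172 \cdot \frac{25}{2}} - 36893 = \frac{1}{172} \cdot \frac{2}{25} - 36893 = \frac{1}{2150} - 36893 = - \frac{79319949}{2150}$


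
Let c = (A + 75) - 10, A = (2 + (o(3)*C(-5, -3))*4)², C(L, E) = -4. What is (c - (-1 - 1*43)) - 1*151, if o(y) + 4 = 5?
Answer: 154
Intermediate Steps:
o(y) = 1 (o(y) = -4 + 5 = 1)
A = 196 (A = (2 + (1*(-4))*4)² = (2 - 4*4)² = (2 - 16)² = (-14)² = 196)
c = 261 (c = (196 + 75) - 10 = 271 - 10 = 261)
(c - (-1 - 1*43)) - 1*151 = (261 - (-1 - 1*43)) - 1*151 = (261 - (-1 - 43)) - 151 = (261 - 1*(-44)) - 151 = (261 + 44) - 151 = 305 - 151 = 154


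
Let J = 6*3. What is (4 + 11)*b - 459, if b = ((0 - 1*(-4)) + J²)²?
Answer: 1613301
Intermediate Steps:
J = 18
b = 107584 (b = ((0 - 1*(-4)) + 18²)² = ((0 + 4) + 324)² = (4 + 324)² = 328² = 107584)
(4 + 11)*b - 459 = (4 + 11)*107584 - 459 = 15*107584 - 459 = 1613760 - 459 = 1613301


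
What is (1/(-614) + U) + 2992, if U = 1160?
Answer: 2549327/614 ≈ 4152.0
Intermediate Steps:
(1/(-614) + U) + 2992 = (1/(-614) + 1160) + 2992 = (-1/614 + 1160) + 2992 = 712239/614 + 2992 = 2549327/614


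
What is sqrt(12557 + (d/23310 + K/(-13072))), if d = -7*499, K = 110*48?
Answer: sqrt(10326587088498230)/906870 ≈ 112.06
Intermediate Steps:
K = 5280
d = -3493
sqrt(12557 + (d/23310 + K/(-13072))) = sqrt(12557 + (-3493/23310 + 5280/(-13072))) = sqrt(12557 + (-3493*1/23310 + 5280*(-1/13072))) = sqrt(12557 + (-499/3330 - 330/817)) = sqrt(12557 - 1506583/2720610) = sqrt(34161193187/2720610) = sqrt(10326587088498230)/906870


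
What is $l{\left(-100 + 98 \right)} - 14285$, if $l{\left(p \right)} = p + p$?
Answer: $-14289$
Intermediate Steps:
$l{\left(p \right)} = 2 p$
$l{\left(-100 + 98 \right)} - 14285 = 2 \left(-100 + 98\right) - 14285 = 2 \left(-2\right) - 14285 = -4 - 14285 = -14289$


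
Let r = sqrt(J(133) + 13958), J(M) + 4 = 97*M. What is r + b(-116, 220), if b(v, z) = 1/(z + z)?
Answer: 1/440 + sqrt(26855) ≈ 163.88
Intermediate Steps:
J(M) = -4 + 97*M
r = sqrt(26855) (r = sqrt((-4 + 97*133) + 13958) = sqrt((-4 + 12901) + 13958) = sqrt(12897 + 13958) = sqrt(26855) ≈ 163.88)
b(v, z) = 1/(2*z)
r + b(-116, 220) = sqrt(26855) + (1/2)/220 = sqrt(26855) + (1/2)*(1/220) = sqrt(26855) + 1/440 = 1/440 + sqrt(26855)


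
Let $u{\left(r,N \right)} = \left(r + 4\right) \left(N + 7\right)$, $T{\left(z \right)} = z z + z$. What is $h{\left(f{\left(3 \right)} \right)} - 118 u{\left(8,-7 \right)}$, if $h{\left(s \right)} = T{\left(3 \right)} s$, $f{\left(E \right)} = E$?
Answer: $36$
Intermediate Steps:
$T{\left(z \right)} = z + z^{2}$ ($T{\left(z \right)} = z^{2} + z = z + z^{2}$)
$u{\left(r,N \right)} = \left(4 + r\right) \left(7 + N\right)$
$h{\left(s \right)} = 12 s$ ($h{\left(s \right)} = 3 \left(1 + 3\right) s = 3 \cdot 4 s = 12 s$)
$h{\left(f{\left(3 \right)} \right)} - 118 u{\left(8,-7 \right)} = 12 \cdot 3 - 118 \left(28 + 4 \left(-7\right) + 7 \cdot 8 - 56\right) = 36 - 118 \left(28 - 28 + 56 - 56\right) = 36 - 0 = 36 + 0 = 36$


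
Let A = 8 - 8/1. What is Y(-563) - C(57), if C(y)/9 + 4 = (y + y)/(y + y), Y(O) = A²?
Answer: 27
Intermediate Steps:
A = 0 (A = 8 - 8 = 0)
Y(O) = 0 (Y(O) = 0² = 0)
C(y) = -27 (C(y) = -36 + 9*((y + y)/(y + y)) = -36 + 9*((2*y)/((2*y))) = -36 + 9*((2*y)*(1/(2*y))) = -36 + 9*1 = -36 + 9 = -27)
Y(-563) - C(57) = 0 - 1*(-27) = 0 + 27 = 27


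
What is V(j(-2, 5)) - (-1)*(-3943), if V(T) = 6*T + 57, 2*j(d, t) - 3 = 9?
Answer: -3850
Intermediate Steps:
j(d, t) = 6 (j(d, t) = 3/2 + (½)*9 = 3/2 + 9/2 = 6)
V(T) = 57 + 6*T
V(j(-2, 5)) - (-1)*(-3943) = (57 + 6*6) - (-1)*(-3943) = (57 + 36) - 1*3943 = 93 - 3943 = -3850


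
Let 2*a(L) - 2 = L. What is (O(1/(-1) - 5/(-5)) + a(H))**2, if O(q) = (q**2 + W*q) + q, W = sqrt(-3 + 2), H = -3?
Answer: 1/4 ≈ 0.25000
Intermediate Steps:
a(L) = 1 + L/2
W = I (W = sqrt(-1) = I ≈ 1.0*I)
O(q) = q + q**2 + I*q (O(q) = (q**2 + I*q) + q = q + q**2 + I*q)
(O(1/(-1) - 5/(-5)) + a(H))**2 = ((1/(-1) - 5/(-5))*(1 + I + (1/(-1) - 5/(-5))) + (1 + (1/2)*(-3)))**2 = ((1*(-1) - 5*(-1/5))*(1 + I + (1*(-1) - 5*(-1/5))) + (1 - 3/2))**2 = ((-1 + 1)*(1 + I + (-1 + 1)) - 1/2)**2 = (0*(1 + I + 0) - 1/2)**2 = (0*(1 + I) - 1/2)**2 = (0 - 1/2)**2 = (-1/2)**2 = 1/4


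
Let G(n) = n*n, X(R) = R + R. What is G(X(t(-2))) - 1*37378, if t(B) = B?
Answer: -37362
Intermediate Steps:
X(R) = 2*R
G(n) = n²
G(X(t(-2))) - 1*37378 = (2*(-2))² - 1*37378 = (-4)² - 37378 = 16 - 37378 = -37362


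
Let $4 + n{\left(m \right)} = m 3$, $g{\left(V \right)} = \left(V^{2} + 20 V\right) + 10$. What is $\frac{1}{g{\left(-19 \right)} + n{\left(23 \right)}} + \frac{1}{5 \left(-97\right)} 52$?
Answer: $- \frac{2427}{27160} \approx -0.089359$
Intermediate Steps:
$g{\left(V \right)} = 10 + V^{2} + 20 V$
$n{\left(m \right)} = -4 + 3 m$ ($n{\left(m \right)} = -4 + m 3 = -4 + 3 m$)
$\frac{1}{g{\left(-19 \right)} + n{\left(23 \right)}} + \frac{1}{5 \left(-97\right)} 52 = \frac{1}{\left(10 + \left(-19\right)^{2} + 20 \left(-19\right)\right) + \left(-4 + 3 \cdot 23\right)} + \frac{1}{5 \left(-97\right)} 52 = \frac{1}{\left(10 + 361 - 380\right) + \left(-4 + 69\right)} + \frac{1}{-485} \cdot 52 = \frac{1}{-9 + 65} - \frac{52}{485} = \frac{1}{56} - \frac{52}{485} = - \frac{2427}{27160}$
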